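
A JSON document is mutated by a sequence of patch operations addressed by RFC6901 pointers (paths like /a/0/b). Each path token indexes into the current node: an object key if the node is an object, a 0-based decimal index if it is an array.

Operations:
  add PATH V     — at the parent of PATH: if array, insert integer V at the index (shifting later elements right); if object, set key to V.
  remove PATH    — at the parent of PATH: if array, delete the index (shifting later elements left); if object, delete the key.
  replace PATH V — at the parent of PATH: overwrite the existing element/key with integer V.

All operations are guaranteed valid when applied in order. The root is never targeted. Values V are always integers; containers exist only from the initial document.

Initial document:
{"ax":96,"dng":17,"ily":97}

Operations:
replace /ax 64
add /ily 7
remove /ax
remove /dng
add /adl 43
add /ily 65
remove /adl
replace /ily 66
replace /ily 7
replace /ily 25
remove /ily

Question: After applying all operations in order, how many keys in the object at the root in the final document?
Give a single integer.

Answer: 0

Derivation:
After op 1 (replace /ax 64): {"ax":64,"dng":17,"ily":97}
After op 2 (add /ily 7): {"ax":64,"dng":17,"ily":7}
After op 3 (remove /ax): {"dng":17,"ily":7}
After op 4 (remove /dng): {"ily":7}
After op 5 (add /adl 43): {"adl":43,"ily":7}
After op 6 (add /ily 65): {"adl":43,"ily":65}
After op 7 (remove /adl): {"ily":65}
After op 8 (replace /ily 66): {"ily":66}
After op 9 (replace /ily 7): {"ily":7}
After op 10 (replace /ily 25): {"ily":25}
After op 11 (remove /ily): {}
Size at the root: 0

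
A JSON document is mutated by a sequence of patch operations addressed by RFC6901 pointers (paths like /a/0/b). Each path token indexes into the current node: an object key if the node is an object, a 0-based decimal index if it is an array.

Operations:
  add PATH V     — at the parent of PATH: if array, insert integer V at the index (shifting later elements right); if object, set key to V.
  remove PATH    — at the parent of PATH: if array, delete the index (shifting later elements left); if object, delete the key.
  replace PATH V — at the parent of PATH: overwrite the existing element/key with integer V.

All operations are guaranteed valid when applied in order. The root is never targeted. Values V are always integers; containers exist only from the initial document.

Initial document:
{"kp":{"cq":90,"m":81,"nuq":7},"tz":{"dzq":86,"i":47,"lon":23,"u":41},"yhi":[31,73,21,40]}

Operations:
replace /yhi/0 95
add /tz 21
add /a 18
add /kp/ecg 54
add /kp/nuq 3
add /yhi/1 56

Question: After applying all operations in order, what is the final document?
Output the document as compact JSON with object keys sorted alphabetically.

Answer: {"a":18,"kp":{"cq":90,"ecg":54,"m":81,"nuq":3},"tz":21,"yhi":[95,56,73,21,40]}

Derivation:
After op 1 (replace /yhi/0 95): {"kp":{"cq":90,"m":81,"nuq":7},"tz":{"dzq":86,"i":47,"lon":23,"u":41},"yhi":[95,73,21,40]}
After op 2 (add /tz 21): {"kp":{"cq":90,"m":81,"nuq":7},"tz":21,"yhi":[95,73,21,40]}
After op 3 (add /a 18): {"a":18,"kp":{"cq":90,"m":81,"nuq":7},"tz":21,"yhi":[95,73,21,40]}
After op 4 (add /kp/ecg 54): {"a":18,"kp":{"cq":90,"ecg":54,"m":81,"nuq":7},"tz":21,"yhi":[95,73,21,40]}
After op 5 (add /kp/nuq 3): {"a":18,"kp":{"cq":90,"ecg":54,"m":81,"nuq":3},"tz":21,"yhi":[95,73,21,40]}
After op 6 (add /yhi/1 56): {"a":18,"kp":{"cq":90,"ecg":54,"m":81,"nuq":3},"tz":21,"yhi":[95,56,73,21,40]}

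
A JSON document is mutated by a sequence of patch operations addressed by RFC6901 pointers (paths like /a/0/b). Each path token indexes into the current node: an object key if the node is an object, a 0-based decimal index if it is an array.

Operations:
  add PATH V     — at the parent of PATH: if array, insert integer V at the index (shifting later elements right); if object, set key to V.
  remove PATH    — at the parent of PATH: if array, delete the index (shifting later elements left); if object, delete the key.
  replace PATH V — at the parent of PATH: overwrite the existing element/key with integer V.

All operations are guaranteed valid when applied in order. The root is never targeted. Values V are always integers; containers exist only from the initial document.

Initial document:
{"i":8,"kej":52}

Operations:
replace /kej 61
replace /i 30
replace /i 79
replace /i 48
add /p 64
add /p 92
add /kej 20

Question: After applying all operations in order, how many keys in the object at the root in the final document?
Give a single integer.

After op 1 (replace /kej 61): {"i":8,"kej":61}
After op 2 (replace /i 30): {"i":30,"kej":61}
After op 3 (replace /i 79): {"i":79,"kej":61}
After op 4 (replace /i 48): {"i":48,"kej":61}
After op 5 (add /p 64): {"i":48,"kej":61,"p":64}
After op 6 (add /p 92): {"i":48,"kej":61,"p":92}
After op 7 (add /kej 20): {"i":48,"kej":20,"p":92}
Size at the root: 3

Answer: 3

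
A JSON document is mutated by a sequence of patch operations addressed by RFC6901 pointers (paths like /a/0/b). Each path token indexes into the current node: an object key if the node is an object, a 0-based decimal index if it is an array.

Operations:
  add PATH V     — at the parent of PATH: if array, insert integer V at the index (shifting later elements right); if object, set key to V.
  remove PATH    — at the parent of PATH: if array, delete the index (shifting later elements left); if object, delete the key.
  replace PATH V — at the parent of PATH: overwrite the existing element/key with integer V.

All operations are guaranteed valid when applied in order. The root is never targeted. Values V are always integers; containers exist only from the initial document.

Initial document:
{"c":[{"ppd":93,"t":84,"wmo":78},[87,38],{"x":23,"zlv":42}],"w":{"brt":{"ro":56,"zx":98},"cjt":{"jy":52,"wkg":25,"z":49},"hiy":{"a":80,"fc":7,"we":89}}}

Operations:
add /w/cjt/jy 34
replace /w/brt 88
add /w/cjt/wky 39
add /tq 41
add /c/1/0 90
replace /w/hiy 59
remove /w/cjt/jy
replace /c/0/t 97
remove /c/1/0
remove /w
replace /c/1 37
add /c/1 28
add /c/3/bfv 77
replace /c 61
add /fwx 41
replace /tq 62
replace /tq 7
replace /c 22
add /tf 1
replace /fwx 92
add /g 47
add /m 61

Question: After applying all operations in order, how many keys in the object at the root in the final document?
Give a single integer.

After op 1 (add /w/cjt/jy 34): {"c":[{"ppd":93,"t":84,"wmo":78},[87,38],{"x":23,"zlv":42}],"w":{"brt":{"ro":56,"zx":98},"cjt":{"jy":34,"wkg":25,"z":49},"hiy":{"a":80,"fc":7,"we":89}}}
After op 2 (replace /w/brt 88): {"c":[{"ppd":93,"t":84,"wmo":78},[87,38],{"x":23,"zlv":42}],"w":{"brt":88,"cjt":{"jy":34,"wkg":25,"z":49},"hiy":{"a":80,"fc":7,"we":89}}}
After op 3 (add /w/cjt/wky 39): {"c":[{"ppd":93,"t":84,"wmo":78},[87,38],{"x":23,"zlv":42}],"w":{"brt":88,"cjt":{"jy":34,"wkg":25,"wky":39,"z":49},"hiy":{"a":80,"fc":7,"we":89}}}
After op 4 (add /tq 41): {"c":[{"ppd":93,"t":84,"wmo":78},[87,38],{"x":23,"zlv":42}],"tq":41,"w":{"brt":88,"cjt":{"jy":34,"wkg":25,"wky":39,"z":49},"hiy":{"a":80,"fc":7,"we":89}}}
After op 5 (add /c/1/0 90): {"c":[{"ppd":93,"t":84,"wmo":78},[90,87,38],{"x":23,"zlv":42}],"tq":41,"w":{"brt":88,"cjt":{"jy":34,"wkg":25,"wky":39,"z":49},"hiy":{"a":80,"fc":7,"we":89}}}
After op 6 (replace /w/hiy 59): {"c":[{"ppd":93,"t":84,"wmo":78},[90,87,38],{"x":23,"zlv":42}],"tq":41,"w":{"brt":88,"cjt":{"jy":34,"wkg":25,"wky":39,"z":49},"hiy":59}}
After op 7 (remove /w/cjt/jy): {"c":[{"ppd":93,"t":84,"wmo":78},[90,87,38],{"x":23,"zlv":42}],"tq":41,"w":{"brt":88,"cjt":{"wkg":25,"wky":39,"z":49},"hiy":59}}
After op 8 (replace /c/0/t 97): {"c":[{"ppd":93,"t":97,"wmo":78},[90,87,38],{"x":23,"zlv":42}],"tq":41,"w":{"brt":88,"cjt":{"wkg":25,"wky":39,"z":49},"hiy":59}}
After op 9 (remove /c/1/0): {"c":[{"ppd":93,"t":97,"wmo":78},[87,38],{"x":23,"zlv":42}],"tq":41,"w":{"brt":88,"cjt":{"wkg":25,"wky":39,"z":49},"hiy":59}}
After op 10 (remove /w): {"c":[{"ppd":93,"t":97,"wmo":78},[87,38],{"x":23,"zlv":42}],"tq":41}
After op 11 (replace /c/1 37): {"c":[{"ppd":93,"t":97,"wmo":78},37,{"x":23,"zlv":42}],"tq":41}
After op 12 (add /c/1 28): {"c":[{"ppd":93,"t":97,"wmo":78},28,37,{"x":23,"zlv":42}],"tq":41}
After op 13 (add /c/3/bfv 77): {"c":[{"ppd":93,"t":97,"wmo":78},28,37,{"bfv":77,"x":23,"zlv":42}],"tq":41}
After op 14 (replace /c 61): {"c":61,"tq":41}
After op 15 (add /fwx 41): {"c":61,"fwx":41,"tq":41}
After op 16 (replace /tq 62): {"c":61,"fwx":41,"tq":62}
After op 17 (replace /tq 7): {"c":61,"fwx":41,"tq":7}
After op 18 (replace /c 22): {"c":22,"fwx":41,"tq":7}
After op 19 (add /tf 1): {"c":22,"fwx":41,"tf":1,"tq":7}
After op 20 (replace /fwx 92): {"c":22,"fwx":92,"tf":1,"tq":7}
After op 21 (add /g 47): {"c":22,"fwx":92,"g":47,"tf":1,"tq":7}
After op 22 (add /m 61): {"c":22,"fwx":92,"g":47,"m":61,"tf":1,"tq":7}
Size at the root: 6

Answer: 6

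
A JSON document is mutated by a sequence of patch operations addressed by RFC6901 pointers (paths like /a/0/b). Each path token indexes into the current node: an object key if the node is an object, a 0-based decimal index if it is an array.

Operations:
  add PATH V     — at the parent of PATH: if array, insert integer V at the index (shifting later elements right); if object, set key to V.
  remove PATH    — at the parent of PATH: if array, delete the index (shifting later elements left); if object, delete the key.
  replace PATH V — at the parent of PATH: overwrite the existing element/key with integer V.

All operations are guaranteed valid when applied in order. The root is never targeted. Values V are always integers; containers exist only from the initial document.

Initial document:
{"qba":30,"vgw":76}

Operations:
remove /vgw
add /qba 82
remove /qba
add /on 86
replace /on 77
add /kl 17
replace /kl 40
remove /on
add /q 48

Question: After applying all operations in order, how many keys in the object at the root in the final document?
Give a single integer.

After op 1 (remove /vgw): {"qba":30}
After op 2 (add /qba 82): {"qba":82}
After op 3 (remove /qba): {}
After op 4 (add /on 86): {"on":86}
After op 5 (replace /on 77): {"on":77}
After op 6 (add /kl 17): {"kl":17,"on":77}
After op 7 (replace /kl 40): {"kl":40,"on":77}
After op 8 (remove /on): {"kl":40}
After op 9 (add /q 48): {"kl":40,"q":48}
Size at the root: 2

Answer: 2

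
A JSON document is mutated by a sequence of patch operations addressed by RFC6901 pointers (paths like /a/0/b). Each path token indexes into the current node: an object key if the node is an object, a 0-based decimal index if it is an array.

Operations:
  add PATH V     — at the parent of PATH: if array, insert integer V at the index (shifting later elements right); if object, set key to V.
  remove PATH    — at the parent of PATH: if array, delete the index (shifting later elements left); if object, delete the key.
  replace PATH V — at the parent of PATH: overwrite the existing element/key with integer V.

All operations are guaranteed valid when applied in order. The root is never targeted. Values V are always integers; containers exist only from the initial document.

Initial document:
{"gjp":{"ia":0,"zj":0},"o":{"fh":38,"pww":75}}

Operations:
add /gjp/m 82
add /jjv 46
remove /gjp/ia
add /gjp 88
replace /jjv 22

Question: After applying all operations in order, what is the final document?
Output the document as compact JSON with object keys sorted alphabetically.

After op 1 (add /gjp/m 82): {"gjp":{"ia":0,"m":82,"zj":0},"o":{"fh":38,"pww":75}}
After op 2 (add /jjv 46): {"gjp":{"ia":0,"m":82,"zj":0},"jjv":46,"o":{"fh":38,"pww":75}}
After op 3 (remove /gjp/ia): {"gjp":{"m":82,"zj":0},"jjv":46,"o":{"fh":38,"pww":75}}
After op 4 (add /gjp 88): {"gjp":88,"jjv":46,"o":{"fh":38,"pww":75}}
After op 5 (replace /jjv 22): {"gjp":88,"jjv":22,"o":{"fh":38,"pww":75}}

Answer: {"gjp":88,"jjv":22,"o":{"fh":38,"pww":75}}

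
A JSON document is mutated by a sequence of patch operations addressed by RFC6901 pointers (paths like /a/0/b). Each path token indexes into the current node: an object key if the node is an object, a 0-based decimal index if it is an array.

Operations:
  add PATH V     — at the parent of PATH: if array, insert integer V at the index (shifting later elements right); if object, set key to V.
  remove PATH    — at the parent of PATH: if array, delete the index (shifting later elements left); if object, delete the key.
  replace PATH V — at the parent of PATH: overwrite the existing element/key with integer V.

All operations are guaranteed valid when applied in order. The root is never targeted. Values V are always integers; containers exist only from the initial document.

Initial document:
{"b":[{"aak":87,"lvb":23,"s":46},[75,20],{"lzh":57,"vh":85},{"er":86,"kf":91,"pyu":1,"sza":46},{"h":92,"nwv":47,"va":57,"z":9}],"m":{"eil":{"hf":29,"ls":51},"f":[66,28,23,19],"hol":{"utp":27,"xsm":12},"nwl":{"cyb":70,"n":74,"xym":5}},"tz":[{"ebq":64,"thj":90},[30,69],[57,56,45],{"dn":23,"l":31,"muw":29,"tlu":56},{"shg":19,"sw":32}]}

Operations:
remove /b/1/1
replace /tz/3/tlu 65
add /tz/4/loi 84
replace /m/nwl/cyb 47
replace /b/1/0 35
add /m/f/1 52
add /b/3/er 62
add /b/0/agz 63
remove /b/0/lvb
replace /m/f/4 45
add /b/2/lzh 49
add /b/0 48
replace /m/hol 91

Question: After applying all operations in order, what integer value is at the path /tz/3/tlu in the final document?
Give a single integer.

Answer: 65

Derivation:
After op 1 (remove /b/1/1): {"b":[{"aak":87,"lvb":23,"s":46},[75],{"lzh":57,"vh":85},{"er":86,"kf":91,"pyu":1,"sza":46},{"h":92,"nwv":47,"va":57,"z":9}],"m":{"eil":{"hf":29,"ls":51},"f":[66,28,23,19],"hol":{"utp":27,"xsm":12},"nwl":{"cyb":70,"n":74,"xym":5}},"tz":[{"ebq":64,"thj":90},[30,69],[57,56,45],{"dn":23,"l":31,"muw":29,"tlu":56},{"shg":19,"sw":32}]}
After op 2 (replace /tz/3/tlu 65): {"b":[{"aak":87,"lvb":23,"s":46},[75],{"lzh":57,"vh":85},{"er":86,"kf":91,"pyu":1,"sza":46},{"h":92,"nwv":47,"va":57,"z":9}],"m":{"eil":{"hf":29,"ls":51},"f":[66,28,23,19],"hol":{"utp":27,"xsm":12},"nwl":{"cyb":70,"n":74,"xym":5}},"tz":[{"ebq":64,"thj":90},[30,69],[57,56,45],{"dn":23,"l":31,"muw":29,"tlu":65},{"shg":19,"sw":32}]}
After op 3 (add /tz/4/loi 84): {"b":[{"aak":87,"lvb":23,"s":46},[75],{"lzh":57,"vh":85},{"er":86,"kf":91,"pyu":1,"sza":46},{"h":92,"nwv":47,"va":57,"z":9}],"m":{"eil":{"hf":29,"ls":51},"f":[66,28,23,19],"hol":{"utp":27,"xsm":12},"nwl":{"cyb":70,"n":74,"xym":5}},"tz":[{"ebq":64,"thj":90},[30,69],[57,56,45],{"dn":23,"l":31,"muw":29,"tlu":65},{"loi":84,"shg":19,"sw":32}]}
After op 4 (replace /m/nwl/cyb 47): {"b":[{"aak":87,"lvb":23,"s":46},[75],{"lzh":57,"vh":85},{"er":86,"kf":91,"pyu":1,"sza":46},{"h":92,"nwv":47,"va":57,"z":9}],"m":{"eil":{"hf":29,"ls":51},"f":[66,28,23,19],"hol":{"utp":27,"xsm":12},"nwl":{"cyb":47,"n":74,"xym":5}},"tz":[{"ebq":64,"thj":90},[30,69],[57,56,45],{"dn":23,"l":31,"muw":29,"tlu":65},{"loi":84,"shg":19,"sw":32}]}
After op 5 (replace /b/1/0 35): {"b":[{"aak":87,"lvb":23,"s":46},[35],{"lzh":57,"vh":85},{"er":86,"kf":91,"pyu":1,"sza":46},{"h":92,"nwv":47,"va":57,"z":9}],"m":{"eil":{"hf":29,"ls":51},"f":[66,28,23,19],"hol":{"utp":27,"xsm":12},"nwl":{"cyb":47,"n":74,"xym":5}},"tz":[{"ebq":64,"thj":90},[30,69],[57,56,45],{"dn":23,"l":31,"muw":29,"tlu":65},{"loi":84,"shg":19,"sw":32}]}
After op 6 (add /m/f/1 52): {"b":[{"aak":87,"lvb":23,"s":46},[35],{"lzh":57,"vh":85},{"er":86,"kf":91,"pyu":1,"sza":46},{"h":92,"nwv":47,"va":57,"z":9}],"m":{"eil":{"hf":29,"ls":51},"f":[66,52,28,23,19],"hol":{"utp":27,"xsm":12},"nwl":{"cyb":47,"n":74,"xym":5}},"tz":[{"ebq":64,"thj":90},[30,69],[57,56,45],{"dn":23,"l":31,"muw":29,"tlu":65},{"loi":84,"shg":19,"sw":32}]}
After op 7 (add /b/3/er 62): {"b":[{"aak":87,"lvb":23,"s":46},[35],{"lzh":57,"vh":85},{"er":62,"kf":91,"pyu":1,"sza":46},{"h":92,"nwv":47,"va":57,"z":9}],"m":{"eil":{"hf":29,"ls":51},"f":[66,52,28,23,19],"hol":{"utp":27,"xsm":12},"nwl":{"cyb":47,"n":74,"xym":5}},"tz":[{"ebq":64,"thj":90},[30,69],[57,56,45],{"dn":23,"l":31,"muw":29,"tlu":65},{"loi":84,"shg":19,"sw":32}]}
After op 8 (add /b/0/agz 63): {"b":[{"aak":87,"agz":63,"lvb":23,"s":46},[35],{"lzh":57,"vh":85},{"er":62,"kf":91,"pyu":1,"sza":46},{"h":92,"nwv":47,"va":57,"z":9}],"m":{"eil":{"hf":29,"ls":51},"f":[66,52,28,23,19],"hol":{"utp":27,"xsm":12},"nwl":{"cyb":47,"n":74,"xym":5}},"tz":[{"ebq":64,"thj":90},[30,69],[57,56,45],{"dn":23,"l":31,"muw":29,"tlu":65},{"loi":84,"shg":19,"sw":32}]}
After op 9 (remove /b/0/lvb): {"b":[{"aak":87,"agz":63,"s":46},[35],{"lzh":57,"vh":85},{"er":62,"kf":91,"pyu":1,"sza":46},{"h":92,"nwv":47,"va":57,"z":9}],"m":{"eil":{"hf":29,"ls":51},"f":[66,52,28,23,19],"hol":{"utp":27,"xsm":12},"nwl":{"cyb":47,"n":74,"xym":5}},"tz":[{"ebq":64,"thj":90},[30,69],[57,56,45],{"dn":23,"l":31,"muw":29,"tlu":65},{"loi":84,"shg":19,"sw":32}]}
After op 10 (replace /m/f/4 45): {"b":[{"aak":87,"agz":63,"s":46},[35],{"lzh":57,"vh":85},{"er":62,"kf":91,"pyu":1,"sza":46},{"h":92,"nwv":47,"va":57,"z":9}],"m":{"eil":{"hf":29,"ls":51},"f":[66,52,28,23,45],"hol":{"utp":27,"xsm":12},"nwl":{"cyb":47,"n":74,"xym":5}},"tz":[{"ebq":64,"thj":90},[30,69],[57,56,45],{"dn":23,"l":31,"muw":29,"tlu":65},{"loi":84,"shg":19,"sw":32}]}
After op 11 (add /b/2/lzh 49): {"b":[{"aak":87,"agz":63,"s":46},[35],{"lzh":49,"vh":85},{"er":62,"kf":91,"pyu":1,"sza":46},{"h":92,"nwv":47,"va":57,"z":9}],"m":{"eil":{"hf":29,"ls":51},"f":[66,52,28,23,45],"hol":{"utp":27,"xsm":12},"nwl":{"cyb":47,"n":74,"xym":5}},"tz":[{"ebq":64,"thj":90},[30,69],[57,56,45],{"dn":23,"l":31,"muw":29,"tlu":65},{"loi":84,"shg":19,"sw":32}]}
After op 12 (add /b/0 48): {"b":[48,{"aak":87,"agz":63,"s":46},[35],{"lzh":49,"vh":85},{"er":62,"kf":91,"pyu":1,"sza":46},{"h":92,"nwv":47,"va":57,"z":9}],"m":{"eil":{"hf":29,"ls":51},"f":[66,52,28,23,45],"hol":{"utp":27,"xsm":12},"nwl":{"cyb":47,"n":74,"xym":5}},"tz":[{"ebq":64,"thj":90},[30,69],[57,56,45],{"dn":23,"l":31,"muw":29,"tlu":65},{"loi":84,"shg":19,"sw":32}]}
After op 13 (replace /m/hol 91): {"b":[48,{"aak":87,"agz":63,"s":46},[35],{"lzh":49,"vh":85},{"er":62,"kf":91,"pyu":1,"sza":46},{"h":92,"nwv":47,"va":57,"z":9}],"m":{"eil":{"hf":29,"ls":51},"f":[66,52,28,23,45],"hol":91,"nwl":{"cyb":47,"n":74,"xym":5}},"tz":[{"ebq":64,"thj":90},[30,69],[57,56,45],{"dn":23,"l":31,"muw":29,"tlu":65},{"loi":84,"shg":19,"sw":32}]}
Value at /tz/3/tlu: 65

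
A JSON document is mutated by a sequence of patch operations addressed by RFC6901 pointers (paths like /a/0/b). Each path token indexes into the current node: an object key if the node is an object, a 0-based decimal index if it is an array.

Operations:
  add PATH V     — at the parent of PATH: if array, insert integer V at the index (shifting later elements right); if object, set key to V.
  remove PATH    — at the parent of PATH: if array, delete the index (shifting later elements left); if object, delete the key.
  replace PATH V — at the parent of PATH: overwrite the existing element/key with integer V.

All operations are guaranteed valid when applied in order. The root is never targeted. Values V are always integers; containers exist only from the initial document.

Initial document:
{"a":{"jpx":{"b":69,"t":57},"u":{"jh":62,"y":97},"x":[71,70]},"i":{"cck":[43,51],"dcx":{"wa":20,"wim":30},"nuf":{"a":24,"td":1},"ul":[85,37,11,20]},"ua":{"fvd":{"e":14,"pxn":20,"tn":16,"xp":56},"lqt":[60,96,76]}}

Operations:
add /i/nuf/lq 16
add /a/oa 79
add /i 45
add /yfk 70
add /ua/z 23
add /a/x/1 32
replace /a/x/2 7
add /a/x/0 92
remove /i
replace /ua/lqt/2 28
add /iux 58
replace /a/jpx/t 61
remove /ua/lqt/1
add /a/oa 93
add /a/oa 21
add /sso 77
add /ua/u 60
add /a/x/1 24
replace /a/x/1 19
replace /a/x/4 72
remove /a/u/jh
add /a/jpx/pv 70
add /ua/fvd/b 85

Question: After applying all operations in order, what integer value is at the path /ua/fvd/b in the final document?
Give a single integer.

Answer: 85

Derivation:
After op 1 (add /i/nuf/lq 16): {"a":{"jpx":{"b":69,"t":57},"u":{"jh":62,"y":97},"x":[71,70]},"i":{"cck":[43,51],"dcx":{"wa":20,"wim":30},"nuf":{"a":24,"lq":16,"td":1},"ul":[85,37,11,20]},"ua":{"fvd":{"e":14,"pxn":20,"tn":16,"xp":56},"lqt":[60,96,76]}}
After op 2 (add /a/oa 79): {"a":{"jpx":{"b":69,"t":57},"oa":79,"u":{"jh":62,"y":97},"x":[71,70]},"i":{"cck":[43,51],"dcx":{"wa":20,"wim":30},"nuf":{"a":24,"lq":16,"td":1},"ul":[85,37,11,20]},"ua":{"fvd":{"e":14,"pxn":20,"tn":16,"xp":56},"lqt":[60,96,76]}}
After op 3 (add /i 45): {"a":{"jpx":{"b":69,"t":57},"oa":79,"u":{"jh":62,"y":97},"x":[71,70]},"i":45,"ua":{"fvd":{"e":14,"pxn":20,"tn":16,"xp":56},"lqt":[60,96,76]}}
After op 4 (add /yfk 70): {"a":{"jpx":{"b":69,"t":57},"oa":79,"u":{"jh":62,"y":97},"x":[71,70]},"i":45,"ua":{"fvd":{"e":14,"pxn":20,"tn":16,"xp":56},"lqt":[60,96,76]},"yfk":70}
After op 5 (add /ua/z 23): {"a":{"jpx":{"b":69,"t":57},"oa":79,"u":{"jh":62,"y":97},"x":[71,70]},"i":45,"ua":{"fvd":{"e":14,"pxn":20,"tn":16,"xp":56},"lqt":[60,96,76],"z":23},"yfk":70}
After op 6 (add /a/x/1 32): {"a":{"jpx":{"b":69,"t":57},"oa":79,"u":{"jh":62,"y":97},"x":[71,32,70]},"i":45,"ua":{"fvd":{"e":14,"pxn":20,"tn":16,"xp":56},"lqt":[60,96,76],"z":23},"yfk":70}
After op 7 (replace /a/x/2 7): {"a":{"jpx":{"b":69,"t":57},"oa":79,"u":{"jh":62,"y":97},"x":[71,32,7]},"i":45,"ua":{"fvd":{"e":14,"pxn":20,"tn":16,"xp":56},"lqt":[60,96,76],"z":23},"yfk":70}
After op 8 (add /a/x/0 92): {"a":{"jpx":{"b":69,"t":57},"oa":79,"u":{"jh":62,"y":97},"x":[92,71,32,7]},"i":45,"ua":{"fvd":{"e":14,"pxn":20,"tn":16,"xp":56},"lqt":[60,96,76],"z":23},"yfk":70}
After op 9 (remove /i): {"a":{"jpx":{"b":69,"t":57},"oa":79,"u":{"jh":62,"y":97},"x":[92,71,32,7]},"ua":{"fvd":{"e":14,"pxn":20,"tn":16,"xp":56},"lqt":[60,96,76],"z":23},"yfk":70}
After op 10 (replace /ua/lqt/2 28): {"a":{"jpx":{"b":69,"t":57},"oa":79,"u":{"jh":62,"y":97},"x":[92,71,32,7]},"ua":{"fvd":{"e":14,"pxn":20,"tn":16,"xp":56},"lqt":[60,96,28],"z":23},"yfk":70}
After op 11 (add /iux 58): {"a":{"jpx":{"b":69,"t":57},"oa":79,"u":{"jh":62,"y":97},"x":[92,71,32,7]},"iux":58,"ua":{"fvd":{"e":14,"pxn":20,"tn":16,"xp":56},"lqt":[60,96,28],"z":23},"yfk":70}
After op 12 (replace /a/jpx/t 61): {"a":{"jpx":{"b":69,"t":61},"oa":79,"u":{"jh":62,"y":97},"x":[92,71,32,7]},"iux":58,"ua":{"fvd":{"e":14,"pxn":20,"tn":16,"xp":56},"lqt":[60,96,28],"z":23},"yfk":70}
After op 13 (remove /ua/lqt/1): {"a":{"jpx":{"b":69,"t":61},"oa":79,"u":{"jh":62,"y":97},"x":[92,71,32,7]},"iux":58,"ua":{"fvd":{"e":14,"pxn":20,"tn":16,"xp":56},"lqt":[60,28],"z":23},"yfk":70}
After op 14 (add /a/oa 93): {"a":{"jpx":{"b":69,"t":61},"oa":93,"u":{"jh":62,"y":97},"x":[92,71,32,7]},"iux":58,"ua":{"fvd":{"e":14,"pxn":20,"tn":16,"xp":56},"lqt":[60,28],"z":23},"yfk":70}
After op 15 (add /a/oa 21): {"a":{"jpx":{"b":69,"t":61},"oa":21,"u":{"jh":62,"y":97},"x":[92,71,32,7]},"iux":58,"ua":{"fvd":{"e":14,"pxn":20,"tn":16,"xp":56},"lqt":[60,28],"z":23},"yfk":70}
After op 16 (add /sso 77): {"a":{"jpx":{"b":69,"t":61},"oa":21,"u":{"jh":62,"y":97},"x":[92,71,32,7]},"iux":58,"sso":77,"ua":{"fvd":{"e":14,"pxn":20,"tn":16,"xp":56},"lqt":[60,28],"z":23},"yfk":70}
After op 17 (add /ua/u 60): {"a":{"jpx":{"b":69,"t":61},"oa":21,"u":{"jh":62,"y":97},"x":[92,71,32,7]},"iux":58,"sso":77,"ua":{"fvd":{"e":14,"pxn":20,"tn":16,"xp":56},"lqt":[60,28],"u":60,"z":23},"yfk":70}
After op 18 (add /a/x/1 24): {"a":{"jpx":{"b":69,"t":61},"oa":21,"u":{"jh":62,"y":97},"x":[92,24,71,32,7]},"iux":58,"sso":77,"ua":{"fvd":{"e":14,"pxn":20,"tn":16,"xp":56},"lqt":[60,28],"u":60,"z":23},"yfk":70}
After op 19 (replace /a/x/1 19): {"a":{"jpx":{"b":69,"t":61},"oa":21,"u":{"jh":62,"y":97},"x":[92,19,71,32,7]},"iux":58,"sso":77,"ua":{"fvd":{"e":14,"pxn":20,"tn":16,"xp":56},"lqt":[60,28],"u":60,"z":23},"yfk":70}
After op 20 (replace /a/x/4 72): {"a":{"jpx":{"b":69,"t":61},"oa":21,"u":{"jh":62,"y":97},"x":[92,19,71,32,72]},"iux":58,"sso":77,"ua":{"fvd":{"e":14,"pxn":20,"tn":16,"xp":56},"lqt":[60,28],"u":60,"z":23},"yfk":70}
After op 21 (remove /a/u/jh): {"a":{"jpx":{"b":69,"t":61},"oa":21,"u":{"y":97},"x":[92,19,71,32,72]},"iux":58,"sso":77,"ua":{"fvd":{"e":14,"pxn":20,"tn":16,"xp":56},"lqt":[60,28],"u":60,"z":23},"yfk":70}
After op 22 (add /a/jpx/pv 70): {"a":{"jpx":{"b":69,"pv":70,"t":61},"oa":21,"u":{"y":97},"x":[92,19,71,32,72]},"iux":58,"sso":77,"ua":{"fvd":{"e":14,"pxn":20,"tn":16,"xp":56},"lqt":[60,28],"u":60,"z":23},"yfk":70}
After op 23 (add /ua/fvd/b 85): {"a":{"jpx":{"b":69,"pv":70,"t":61},"oa":21,"u":{"y":97},"x":[92,19,71,32,72]},"iux":58,"sso":77,"ua":{"fvd":{"b":85,"e":14,"pxn":20,"tn":16,"xp":56},"lqt":[60,28],"u":60,"z":23},"yfk":70}
Value at /ua/fvd/b: 85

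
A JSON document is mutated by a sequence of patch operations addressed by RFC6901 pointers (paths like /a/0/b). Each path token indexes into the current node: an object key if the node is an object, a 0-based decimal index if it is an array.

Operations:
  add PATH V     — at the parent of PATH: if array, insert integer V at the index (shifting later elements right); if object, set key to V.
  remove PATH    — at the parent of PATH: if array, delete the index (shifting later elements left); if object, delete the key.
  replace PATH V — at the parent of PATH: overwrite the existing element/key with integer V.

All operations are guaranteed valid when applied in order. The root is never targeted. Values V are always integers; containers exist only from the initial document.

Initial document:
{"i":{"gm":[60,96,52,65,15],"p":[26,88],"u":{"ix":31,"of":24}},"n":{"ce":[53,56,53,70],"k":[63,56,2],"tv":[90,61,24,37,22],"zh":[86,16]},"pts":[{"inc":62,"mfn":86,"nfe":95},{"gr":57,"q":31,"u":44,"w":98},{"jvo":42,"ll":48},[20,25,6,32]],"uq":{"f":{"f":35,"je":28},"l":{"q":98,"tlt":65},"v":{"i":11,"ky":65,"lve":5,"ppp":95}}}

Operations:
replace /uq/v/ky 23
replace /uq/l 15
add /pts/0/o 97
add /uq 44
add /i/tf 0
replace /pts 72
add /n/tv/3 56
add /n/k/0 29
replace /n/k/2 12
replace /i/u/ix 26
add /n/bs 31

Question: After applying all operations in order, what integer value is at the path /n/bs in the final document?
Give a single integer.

Answer: 31

Derivation:
After op 1 (replace /uq/v/ky 23): {"i":{"gm":[60,96,52,65,15],"p":[26,88],"u":{"ix":31,"of":24}},"n":{"ce":[53,56,53,70],"k":[63,56,2],"tv":[90,61,24,37,22],"zh":[86,16]},"pts":[{"inc":62,"mfn":86,"nfe":95},{"gr":57,"q":31,"u":44,"w":98},{"jvo":42,"ll":48},[20,25,6,32]],"uq":{"f":{"f":35,"je":28},"l":{"q":98,"tlt":65},"v":{"i":11,"ky":23,"lve":5,"ppp":95}}}
After op 2 (replace /uq/l 15): {"i":{"gm":[60,96,52,65,15],"p":[26,88],"u":{"ix":31,"of":24}},"n":{"ce":[53,56,53,70],"k":[63,56,2],"tv":[90,61,24,37,22],"zh":[86,16]},"pts":[{"inc":62,"mfn":86,"nfe":95},{"gr":57,"q":31,"u":44,"w":98},{"jvo":42,"ll":48},[20,25,6,32]],"uq":{"f":{"f":35,"je":28},"l":15,"v":{"i":11,"ky":23,"lve":5,"ppp":95}}}
After op 3 (add /pts/0/o 97): {"i":{"gm":[60,96,52,65,15],"p":[26,88],"u":{"ix":31,"of":24}},"n":{"ce":[53,56,53,70],"k":[63,56,2],"tv":[90,61,24,37,22],"zh":[86,16]},"pts":[{"inc":62,"mfn":86,"nfe":95,"o":97},{"gr":57,"q":31,"u":44,"w":98},{"jvo":42,"ll":48},[20,25,6,32]],"uq":{"f":{"f":35,"je":28},"l":15,"v":{"i":11,"ky":23,"lve":5,"ppp":95}}}
After op 4 (add /uq 44): {"i":{"gm":[60,96,52,65,15],"p":[26,88],"u":{"ix":31,"of":24}},"n":{"ce":[53,56,53,70],"k":[63,56,2],"tv":[90,61,24,37,22],"zh":[86,16]},"pts":[{"inc":62,"mfn":86,"nfe":95,"o":97},{"gr":57,"q":31,"u":44,"w":98},{"jvo":42,"ll":48},[20,25,6,32]],"uq":44}
After op 5 (add /i/tf 0): {"i":{"gm":[60,96,52,65,15],"p":[26,88],"tf":0,"u":{"ix":31,"of":24}},"n":{"ce":[53,56,53,70],"k":[63,56,2],"tv":[90,61,24,37,22],"zh":[86,16]},"pts":[{"inc":62,"mfn":86,"nfe":95,"o":97},{"gr":57,"q":31,"u":44,"w":98},{"jvo":42,"ll":48},[20,25,6,32]],"uq":44}
After op 6 (replace /pts 72): {"i":{"gm":[60,96,52,65,15],"p":[26,88],"tf":0,"u":{"ix":31,"of":24}},"n":{"ce":[53,56,53,70],"k":[63,56,2],"tv":[90,61,24,37,22],"zh":[86,16]},"pts":72,"uq":44}
After op 7 (add /n/tv/3 56): {"i":{"gm":[60,96,52,65,15],"p":[26,88],"tf":0,"u":{"ix":31,"of":24}},"n":{"ce":[53,56,53,70],"k":[63,56,2],"tv":[90,61,24,56,37,22],"zh":[86,16]},"pts":72,"uq":44}
After op 8 (add /n/k/0 29): {"i":{"gm":[60,96,52,65,15],"p":[26,88],"tf":0,"u":{"ix":31,"of":24}},"n":{"ce":[53,56,53,70],"k":[29,63,56,2],"tv":[90,61,24,56,37,22],"zh":[86,16]},"pts":72,"uq":44}
After op 9 (replace /n/k/2 12): {"i":{"gm":[60,96,52,65,15],"p":[26,88],"tf":0,"u":{"ix":31,"of":24}},"n":{"ce":[53,56,53,70],"k":[29,63,12,2],"tv":[90,61,24,56,37,22],"zh":[86,16]},"pts":72,"uq":44}
After op 10 (replace /i/u/ix 26): {"i":{"gm":[60,96,52,65,15],"p":[26,88],"tf":0,"u":{"ix":26,"of":24}},"n":{"ce":[53,56,53,70],"k":[29,63,12,2],"tv":[90,61,24,56,37,22],"zh":[86,16]},"pts":72,"uq":44}
After op 11 (add /n/bs 31): {"i":{"gm":[60,96,52,65,15],"p":[26,88],"tf":0,"u":{"ix":26,"of":24}},"n":{"bs":31,"ce":[53,56,53,70],"k":[29,63,12,2],"tv":[90,61,24,56,37,22],"zh":[86,16]},"pts":72,"uq":44}
Value at /n/bs: 31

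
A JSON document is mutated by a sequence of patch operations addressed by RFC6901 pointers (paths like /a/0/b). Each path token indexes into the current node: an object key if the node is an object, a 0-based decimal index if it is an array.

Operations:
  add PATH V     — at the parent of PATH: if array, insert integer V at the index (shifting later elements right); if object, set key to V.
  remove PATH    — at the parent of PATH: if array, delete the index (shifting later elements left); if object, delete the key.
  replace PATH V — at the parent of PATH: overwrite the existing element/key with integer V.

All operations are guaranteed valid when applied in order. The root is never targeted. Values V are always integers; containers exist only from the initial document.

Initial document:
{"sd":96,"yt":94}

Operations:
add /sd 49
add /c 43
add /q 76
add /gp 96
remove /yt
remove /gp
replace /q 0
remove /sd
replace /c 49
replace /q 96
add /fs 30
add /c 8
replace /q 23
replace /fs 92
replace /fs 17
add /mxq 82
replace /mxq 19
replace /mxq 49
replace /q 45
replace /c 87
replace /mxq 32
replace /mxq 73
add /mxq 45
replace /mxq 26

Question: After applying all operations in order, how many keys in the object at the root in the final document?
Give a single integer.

Answer: 4

Derivation:
After op 1 (add /sd 49): {"sd":49,"yt":94}
After op 2 (add /c 43): {"c":43,"sd":49,"yt":94}
After op 3 (add /q 76): {"c":43,"q":76,"sd":49,"yt":94}
After op 4 (add /gp 96): {"c":43,"gp":96,"q":76,"sd":49,"yt":94}
After op 5 (remove /yt): {"c":43,"gp":96,"q":76,"sd":49}
After op 6 (remove /gp): {"c":43,"q":76,"sd":49}
After op 7 (replace /q 0): {"c":43,"q":0,"sd":49}
After op 8 (remove /sd): {"c":43,"q":0}
After op 9 (replace /c 49): {"c":49,"q":0}
After op 10 (replace /q 96): {"c":49,"q":96}
After op 11 (add /fs 30): {"c":49,"fs":30,"q":96}
After op 12 (add /c 8): {"c":8,"fs":30,"q":96}
After op 13 (replace /q 23): {"c":8,"fs":30,"q":23}
After op 14 (replace /fs 92): {"c":8,"fs":92,"q":23}
After op 15 (replace /fs 17): {"c":8,"fs":17,"q":23}
After op 16 (add /mxq 82): {"c":8,"fs":17,"mxq":82,"q":23}
After op 17 (replace /mxq 19): {"c":8,"fs":17,"mxq":19,"q":23}
After op 18 (replace /mxq 49): {"c":8,"fs":17,"mxq":49,"q":23}
After op 19 (replace /q 45): {"c":8,"fs":17,"mxq":49,"q":45}
After op 20 (replace /c 87): {"c":87,"fs":17,"mxq":49,"q":45}
After op 21 (replace /mxq 32): {"c":87,"fs":17,"mxq":32,"q":45}
After op 22 (replace /mxq 73): {"c":87,"fs":17,"mxq":73,"q":45}
After op 23 (add /mxq 45): {"c":87,"fs":17,"mxq":45,"q":45}
After op 24 (replace /mxq 26): {"c":87,"fs":17,"mxq":26,"q":45}
Size at the root: 4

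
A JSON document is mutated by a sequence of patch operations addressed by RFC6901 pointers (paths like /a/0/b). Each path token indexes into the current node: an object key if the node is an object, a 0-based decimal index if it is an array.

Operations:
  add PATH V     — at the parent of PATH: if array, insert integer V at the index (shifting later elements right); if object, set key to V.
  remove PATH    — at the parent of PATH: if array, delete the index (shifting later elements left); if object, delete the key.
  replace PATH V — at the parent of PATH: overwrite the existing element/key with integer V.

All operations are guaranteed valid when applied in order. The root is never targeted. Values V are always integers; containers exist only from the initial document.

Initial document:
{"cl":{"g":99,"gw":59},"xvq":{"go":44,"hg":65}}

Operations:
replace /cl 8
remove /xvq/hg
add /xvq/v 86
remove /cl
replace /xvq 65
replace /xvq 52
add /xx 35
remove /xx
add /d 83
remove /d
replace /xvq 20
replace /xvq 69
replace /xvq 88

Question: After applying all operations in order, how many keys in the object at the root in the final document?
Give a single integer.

After op 1 (replace /cl 8): {"cl":8,"xvq":{"go":44,"hg":65}}
After op 2 (remove /xvq/hg): {"cl":8,"xvq":{"go":44}}
After op 3 (add /xvq/v 86): {"cl":8,"xvq":{"go":44,"v":86}}
After op 4 (remove /cl): {"xvq":{"go":44,"v":86}}
After op 5 (replace /xvq 65): {"xvq":65}
After op 6 (replace /xvq 52): {"xvq":52}
After op 7 (add /xx 35): {"xvq":52,"xx":35}
After op 8 (remove /xx): {"xvq":52}
After op 9 (add /d 83): {"d":83,"xvq":52}
After op 10 (remove /d): {"xvq":52}
After op 11 (replace /xvq 20): {"xvq":20}
After op 12 (replace /xvq 69): {"xvq":69}
After op 13 (replace /xvq 88): {"xvq":88}
Size at the root: 1

Answer: 1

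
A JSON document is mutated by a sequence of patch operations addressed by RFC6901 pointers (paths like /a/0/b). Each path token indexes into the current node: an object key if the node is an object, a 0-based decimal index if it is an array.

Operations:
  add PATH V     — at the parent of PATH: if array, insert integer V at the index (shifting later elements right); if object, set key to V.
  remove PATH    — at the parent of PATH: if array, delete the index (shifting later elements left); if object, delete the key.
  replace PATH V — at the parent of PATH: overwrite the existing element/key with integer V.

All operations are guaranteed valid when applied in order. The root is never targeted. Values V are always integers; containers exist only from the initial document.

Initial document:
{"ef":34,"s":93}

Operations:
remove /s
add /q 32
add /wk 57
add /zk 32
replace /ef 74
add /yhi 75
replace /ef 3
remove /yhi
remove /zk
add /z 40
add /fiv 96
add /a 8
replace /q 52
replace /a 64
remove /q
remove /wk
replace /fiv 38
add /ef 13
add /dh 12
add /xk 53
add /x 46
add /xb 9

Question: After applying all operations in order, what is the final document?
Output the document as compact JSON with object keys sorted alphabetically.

Answer: {"a":64,"dh":12,"ef":13,"fiv":38,"x":46,"xb":9,"xk":53,"z":40}

Derivation:
After op 1 (remove /s): {"ef":34}
After op 2 (add /q 32): {"ef":34,"q":32}
After op 3 (add /wk 57): {"ef":34,"q":32,"wk":57}
After op 4 (add /zk 32): {"ef":34,"q":32,"wk":57,"zk":32}
After op 5 (replace /ef 74): {"ef":74,"q":32,"wk":57,"zk":32}
After op 6 (add /yhi 75): {"ef":74,"q":32,"wk":57,"yhi":75,"zk":32}
After op 7 (replace /ef 3): {"ef":3,"q":32,"wk":57,"yhi":75,"zk":32}
After op 8 (remove /yhi): {"ef":3,"q":32,"wk":57,"zk":32}
After op 9 (remove /zk): {"ef":3,"q":32,"wk":57}
After op 10 (add /z 40): {"ef":3,"q":32,"wk":57,"z":40}
After op 11 (add /fiv 96): {"ef":3,"fiv":96,"q":32,"wk":57,"z":40}
After op 12 (add /a 8): {"a":8,"ef":3,"fiv":96,"q":32,"wk":57,"z":40}
After op 13 (replace /q 52): {"a":8,"ef":3,"fiv":96,"q":52,"wk":57,"z":40}
After op 14 (replace /a 64): {"a":64,"ef":3,"fiv":96,"q":52,"wk":57,"z":40}
After op 15 (remove /q): {"a":64,"ef":3,"fiv":96,"wk":57,"z":40}
After op 16 (remove /wk): {"a":64,"ef":3,"fiv":96,"z":40}
After op 17 (replace /fiv 38): {"a":64,"ef":3,"fiv":38,"z":40}
After op 18 (add /ef 13): {"a":64,"ef":13,"fiv":38,"z":40}
After op 19 (add /dh 12): {"a":64,"dh":12,"ef":13,"fiv":38,"z":40}
After op 20 (add /xk 53): {"a":64,"dh":12,"ef":13,"fiv":38,"xk":53,"z":40}
After op 21 (add /x 46): {"a":64,"dh":12,"ef":13,"fiv":38,"x":46,"xk":53,"z":40}
After op 22 (add /xb 9): {"a":64,"dh":12,"ef":13,"fiv":38,"x":46,"xb":9,"xk":53,"z":40}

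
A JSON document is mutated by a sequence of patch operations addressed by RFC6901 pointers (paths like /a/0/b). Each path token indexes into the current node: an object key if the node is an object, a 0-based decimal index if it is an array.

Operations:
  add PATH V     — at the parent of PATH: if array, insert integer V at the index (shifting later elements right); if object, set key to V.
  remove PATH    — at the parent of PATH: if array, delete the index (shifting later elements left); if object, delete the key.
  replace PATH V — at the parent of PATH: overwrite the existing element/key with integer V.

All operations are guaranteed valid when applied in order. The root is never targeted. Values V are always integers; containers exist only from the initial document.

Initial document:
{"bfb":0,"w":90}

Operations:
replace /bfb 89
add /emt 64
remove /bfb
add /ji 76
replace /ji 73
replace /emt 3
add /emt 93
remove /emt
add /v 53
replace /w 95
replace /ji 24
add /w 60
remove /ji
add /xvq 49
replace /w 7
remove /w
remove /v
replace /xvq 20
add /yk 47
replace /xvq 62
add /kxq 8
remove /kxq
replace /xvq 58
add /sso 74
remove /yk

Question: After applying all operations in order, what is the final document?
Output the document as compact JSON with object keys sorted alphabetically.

After op 1 (replace /bfb 89): {"bfb":89,"w":90}
After op 2 (add /emt 64): {"bfb":89,"emt":64,"w":90}
After op 3 (remove /bfb): {"emt":64,"w":90}
After op 4 (add /ji 76): {"emt":64,"ji":76,"w":90}
After op 5 (replace /ji 73): {"emt":64,"ji":73,"w":90}
After op 6 (replace /emt 3): {"emt":3,"ji":73,"w":90}
After op 7 (add /emt 93): {"emt":93,"ji":73,"w":90}
After op 8 (remove /emt): {"ji":73,"w":90}
After op 9 (add /v 53): {"ji":73,"v":53,"w":90}
After op 10 (replace /w 95): {"ji":73,"v":53,"w":95}
After op 11 (replace /ji 24): {"ji":24,"v":53,"w":95}
After op 12 (add /w 60): {"ji":24,"v":53,"w":60}
After op 13 (remove /ji): {"v":53,"w":60}
After op 14 (add /xvq 49): {"v":53,"w":60,"xvq":49}
After op 15 (replace /w 7): {"v":53,"w":7,"xvq":49}
After op 16 (remove /w): {"v":53,"xvq":49}
After op 17 (remove /v): {"xvq":49}
After op 18 (replace /xvq 20): {"xvq":20}
After op 19 (add /yk 47): {"xvq":20,"yk":47}
After op 20 (replace /xvq 62): {"xvq":62,"yk":47}
After op 21 (add /kxq 8): {"kxq":8,"xvq":62,"yk":47}
After op 22 (remove /kxq): {"xvq":62,"yk":47}
After op 23 (replace /xvq 58): {"xvq":58,"yk":47}
After op 24 (add /sso 74): {"sso":74,"xvq":58,"yk":47}
After op 25 (remove /yk): {"sso":74,"xvq":58}

Answer: {"sso":74,"xvq":58}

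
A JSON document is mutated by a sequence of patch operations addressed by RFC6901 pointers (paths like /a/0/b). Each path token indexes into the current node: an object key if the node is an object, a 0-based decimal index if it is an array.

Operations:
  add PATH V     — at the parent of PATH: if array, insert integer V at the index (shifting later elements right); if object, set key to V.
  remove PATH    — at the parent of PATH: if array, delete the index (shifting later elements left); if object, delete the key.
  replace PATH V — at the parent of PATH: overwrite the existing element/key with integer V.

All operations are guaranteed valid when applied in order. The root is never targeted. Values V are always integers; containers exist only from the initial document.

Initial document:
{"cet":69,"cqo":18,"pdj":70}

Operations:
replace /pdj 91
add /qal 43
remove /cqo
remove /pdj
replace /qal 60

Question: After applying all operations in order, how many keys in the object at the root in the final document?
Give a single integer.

Answer: 2

Derivation:
After op 1 (replace /pdj 91): {"cet":69,"cqo":18,"pdj":91}
After op 2 (add /qal 43): {"cet":69,"cqo":18,"pdj":91,"qal":43}
After op 3 (remove /cqo): {"cet":69,"pdj":91,"qal":43}
After op 4 (remove /pdj): {"cet":69,"qal":43}
After op 5 (replace /qal 60): {"cet":69,"qal":60}
Size at the root: 2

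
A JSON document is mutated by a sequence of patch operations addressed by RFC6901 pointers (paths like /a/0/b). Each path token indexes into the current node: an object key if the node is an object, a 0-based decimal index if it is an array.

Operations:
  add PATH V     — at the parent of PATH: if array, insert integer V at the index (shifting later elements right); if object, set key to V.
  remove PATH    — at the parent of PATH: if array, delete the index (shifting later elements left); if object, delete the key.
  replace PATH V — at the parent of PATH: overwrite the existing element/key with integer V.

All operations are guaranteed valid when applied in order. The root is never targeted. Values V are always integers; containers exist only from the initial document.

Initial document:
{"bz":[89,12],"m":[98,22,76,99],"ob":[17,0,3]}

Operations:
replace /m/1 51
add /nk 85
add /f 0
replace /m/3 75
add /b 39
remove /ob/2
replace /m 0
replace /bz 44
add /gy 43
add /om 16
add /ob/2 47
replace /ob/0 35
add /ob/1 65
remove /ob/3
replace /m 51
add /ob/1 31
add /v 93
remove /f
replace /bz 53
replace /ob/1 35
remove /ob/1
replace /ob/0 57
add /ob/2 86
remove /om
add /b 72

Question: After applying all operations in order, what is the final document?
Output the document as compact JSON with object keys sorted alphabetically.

After op 1 (replace /m/1 51): {"bz":[89,12],"m":[98,51,76,99],"ob":[17,0,3]}
After op 2 (add /nk 85): {"bz":[89,12],"m":[98,51,76,99],"nk":85,"ob":[17,0,3]}
After op 3 (add /f 0): {"bz":[89,12],"f":0,"m":[98,51,76,99],"nk":85,"ob":[17,0,3]}
After op 4 (replace /m/3 75): {"bz":[89,12],"f":0,"m":[98,51,76,75],"nk":85,"ob":[17,0,3]}
After op 5 (add /b 39): {"b":39,"bz":[89,12],"f":0,"m":[98,51,76,75],"nk":85,"ob":[17,0,3]}
After op 6 (remove /ob/2): {"b":39,"bz":[89,12],"f":0,"m":[98,51,76,75],"nk":85,"ob":[17,0]}
After op 7 (replace /m 0): {"b":39,"bz":[89,12],"f":0,"m":0,"nk":85,"ob":[17,0]}
After op 8 (replace /bz 44): {"b":39,"bz":44,"f":0,"m":0,"nk":85,"ob":[17,0]}
After op 9 (add /gy 43): {"b":39,"bz":44,"f":0,"gy":43,"m":0,"nk":85,"ob":[17,0]}
After op 10 (add /om 16): {"b":39,"bz":44,"f":0,"gy":43,"m":0,"nk":85,"ob":[17,0],"om":16}
After op 11 (add /ob/2 47): {"b":39,"bz":44,"f":0,"gy":43,"m":0,"nk":85,"ob":[17,0,47],"om":16}
After op 12 (replace /ob/0 35): {"b":39,"bz":44,"f":0,"gy":43,"m":0,"nk":85,"ob":[35,0,47],"om":16}
After op 13 (add /ob/1 65): {"b":39,"bz":44,"f":0,"gy":43,"m":0,"nk":85,"ob":[35,65,0,47],"om":16}
After op 14 (remove /ob/3): {"b":39,"bz":44,"f":0,"gy":43,"m":0,"nk":85,"ob":[35,65,0],"om":16}
After op 15 (replace /m 51): {"b":39,"bz":44,"f":0,"gy":43,"m":51,"nk":85,"ob":[35,65,0],"om":16}
After op 16 (add /ob/1 31): {"b":39,"bz":44,"f":0,"gy":43,"m":51,"nk":85,"ob":[35,31,65,0],"om":16}
After op 17 (add /v 93): {"b":39,"bz":44,"f":0,"gy":43,"m":51,"nk":85,"ob":[35,31,65,0],"om":16,"v":93}
After op 18 (remove /f): {"b":39,"bz":44,"gy":43,"m":51,"nk":85,"ob":[35,31,65,0],"om":16,"v":93}
After op 19 (replace /bz 53): {"b":39,"bz":53,"gy":43,"m":51,"nk":85,"ob":[35,31,65,0],"om":16,"v":93}
After op 20 (replace /ob/1 35): {"b":39,"bz":53,"gy":43,"m":51,"nk":85,"ob":[35,35,65,0],"om":16,"v":93}
After op 21 (remove /ob/1): {"b":39,"bz":53,"gy":43,"m":51,"nk":85,"ob":[35,65,0],"om":16,"v":93}
After op 22 (replace /ob/0 57): {"b":39,"bz":53,"gy":43,"m":51,"nk":85,"ob":[57,65,0],"om":16,"v":93}
After op 23 (add /ob/2 86): {"b":39,"bz":53,"gy":43,"m":51,"nk":85,"ob":[57,65,86,0],"om":16,"v":93}
After op 24 (remove /om): {"b":39,"bz":53,"gy":43,"m":51,"nk":85,"ob":[57,65,86,0],"v":93}
After op 25 (add /b 72): {"b":72,"bz":53,"gy":43,"m":51,"nk":85,"ob":[57,65,86,0],"v":93}

Answer: {"b":72,"bz":53,"gy":43,"m":51,"nk":85,"ob":[57,65,86,0],"v":93}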